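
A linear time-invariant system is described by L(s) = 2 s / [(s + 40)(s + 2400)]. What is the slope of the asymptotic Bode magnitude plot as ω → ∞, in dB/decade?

With 1 zero and 2 poles, the high-frequency asymptotic slope is 20 × (1 − 2) = -20 dB/decade.

-20 dB/decade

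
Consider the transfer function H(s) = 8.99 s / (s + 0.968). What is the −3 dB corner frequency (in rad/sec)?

0.968 rad/sec

For a single-pole high-pass, the −3 dB point is at the pole: ω = 0.968 rad/sec.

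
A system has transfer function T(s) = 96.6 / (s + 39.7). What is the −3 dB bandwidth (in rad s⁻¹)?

39.7 rad s⁻¹

For a single-pole low-pass, the −3 dB point is at the pole: ω = 39.7 rad s⁻¹.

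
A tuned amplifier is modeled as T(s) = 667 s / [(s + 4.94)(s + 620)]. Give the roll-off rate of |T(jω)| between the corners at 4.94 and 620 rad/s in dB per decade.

In this band the factors already past their corner are: 1 differentiator zero, pole at 4.94; net slope = 0 dB/decade.

0 dB/decade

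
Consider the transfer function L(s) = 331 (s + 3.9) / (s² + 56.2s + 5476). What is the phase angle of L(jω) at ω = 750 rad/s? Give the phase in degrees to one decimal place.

-86.0°

∠(j750 + 3.9) = arctan(750/3.9) = 89.70°
∠[(j750)² + 56.2(j750) + 5476] = ∠[-5.5702e+05 + j42150] = 175.67°
∠L(j750) = 89.70° − 175.67° = -85.97°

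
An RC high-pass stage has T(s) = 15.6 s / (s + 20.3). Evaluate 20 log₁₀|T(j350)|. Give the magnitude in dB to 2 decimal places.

23.85 dB

|j350| = 350
|j350 + 20.3| = √(350² + 20.3²) = 350.6
|T(j350)| = 15.6 × 350 / 350.6 = 15.574
20 log₁₀(15.574) = 23.848 dB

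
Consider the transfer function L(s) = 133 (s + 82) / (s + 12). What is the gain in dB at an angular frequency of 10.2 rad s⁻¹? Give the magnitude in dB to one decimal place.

56.9 dB

|j10.2 + 82| = √(10.2² + 82²) = 82.63
|j10.2 + 12| = √(10.2² + 12²) = 15.75
|L(j10.2)| = 133 × 82.63 / 15.75 = 697.81
20 log₁₀(697.81) = 56.87 dB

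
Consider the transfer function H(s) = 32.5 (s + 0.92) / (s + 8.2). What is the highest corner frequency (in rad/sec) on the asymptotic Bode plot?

Break frequencies occur at each pole and zero magnitude: 0.92 rad/sec, 8.2 rad/sec.
The highest is 8.2 rad/sec.

8.2 rad/sec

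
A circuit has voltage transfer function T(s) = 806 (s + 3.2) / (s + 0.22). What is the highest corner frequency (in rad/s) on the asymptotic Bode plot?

3.2 rad/s

Break frequencies occur at each pole and zero magnitude: 0.22 rad/s, 3.2 rad/s.
The highest is 3.2 rad/s.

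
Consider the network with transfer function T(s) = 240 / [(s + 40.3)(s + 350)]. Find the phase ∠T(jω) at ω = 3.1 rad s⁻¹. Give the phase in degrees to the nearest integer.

-5°

∠(j3.1 + 40.3) = arctan(3.1/40.3) = 4.40°
∠(j3.1 + 350) = arctan(3.1/350) = 0.51°
∠T(j3.1) = − (4.40° + 0.51°) = -4.91°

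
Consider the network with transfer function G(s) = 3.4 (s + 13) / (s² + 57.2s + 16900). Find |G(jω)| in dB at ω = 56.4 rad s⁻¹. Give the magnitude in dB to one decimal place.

-37.1 dB

|j56.4 + 13| = √(56.4² + 13²) = 57.88
|(j56.4)² + 57.2(j56.4) + 16900| = |13719 + j3226.1| = 1.409e+04
|G(j56.4)| = 3.4 × 57.88 / 1.409e+04 = 0.013963
20 log₁₀(0.013963) = -37.10 dB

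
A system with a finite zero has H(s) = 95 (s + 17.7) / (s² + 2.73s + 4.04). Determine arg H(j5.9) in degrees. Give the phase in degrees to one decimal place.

-133.9 deg

∠(j5.9 + 17.7) = arctan(5.9/17.7) = 18.43°
∠[(j5.9)² + 2.73(j5.9) + 4.04] = ∠[-30.77 + j16.107] = 152.37°
∠H(j5.9) = 18.43° − 152.37° = -133.93°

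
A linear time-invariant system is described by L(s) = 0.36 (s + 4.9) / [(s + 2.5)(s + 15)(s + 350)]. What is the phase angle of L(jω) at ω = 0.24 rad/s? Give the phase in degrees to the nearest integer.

-4°

∠(j0.24 + 4.9) = arctan(0.24/4.9) = 2.80°
∠(j0.24 + 2.5) = arctan(0.24/2.5) = 5.48°
∠(j0.24 + 15) = arctan(0.24/15) = 0.92°
∠(j0.24 + 350) = arctan(0.24/350) = 0.04°
∠L(j0.24) = 2.80° − (5.48° + 0.92° + 0.04°) = -3.64°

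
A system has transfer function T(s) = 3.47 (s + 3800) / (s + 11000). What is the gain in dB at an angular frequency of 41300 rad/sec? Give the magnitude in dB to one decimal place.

10.5 dB

|j41300 + 3800| = √(41300² + 3800²) = 4.147e+04
|j41300 + 11000| = √(41300² + 11000²) = 4.274e+04
|T(j41300)| = 3.47 × 4.147e+04 / 4.274e+04 = 3.3673
20 log₁₀(3.3673) = 10.55 dB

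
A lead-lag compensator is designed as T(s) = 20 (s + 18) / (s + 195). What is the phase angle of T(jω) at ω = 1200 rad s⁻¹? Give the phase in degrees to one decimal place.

8.4°

∠(j1200 + 18) = arctan(1200/18) = 89.14°
∠(j1200 + 195) = arctan(1200/195) = 80.77°
∠T(j1200) = 89.14° − 80.77° = 8.37°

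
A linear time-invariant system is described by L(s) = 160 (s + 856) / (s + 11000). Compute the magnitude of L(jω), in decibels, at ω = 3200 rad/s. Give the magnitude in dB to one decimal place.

|j3200 + 856| = √(3200² + 856²) = 3313
|j3200 + 11000| = √(3200² + 11000²) = 1.146e+04
|L(j3200)| = 160 × 3313 / 1.146e+04 = 46.264
20 log₁₀(46.264) = 33.30 dB

33.3 dB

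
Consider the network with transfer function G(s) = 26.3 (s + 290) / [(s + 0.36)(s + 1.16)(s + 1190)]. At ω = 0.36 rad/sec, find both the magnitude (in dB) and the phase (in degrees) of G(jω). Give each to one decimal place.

|j0.36 + 290| = √(0.36² + 290²) = 290
|j0.36 + 0.36| = √(0.36² + 0.36²) = 0.5091
|j0.36 + 1.16| = √(0.36² + 1.16²) = 1.215
|j0.36 + 1190| = √(0.36² + 1190²) = 1190
|G(j0.36)| = 26.3 × 290 / (0.5091 × 1.215 × 1190) = 10.365
20 log₁₀(10.365) = 20.31 dB
∠(j0.36 + 290) = arctan(0.36/290) = 0.07°
∠(j0.36 + 0.36) = arctan(0.36/0.36) = 45.00°
∠(j0.36 + 1.16) = arctan(0.36/1.16) = 17.24°
∠(j0.36 + 1190) = arctan(0.36/1190) = 0.02°
∠G(j0.36) = 0.07° − (45.00° + 17.24° + 0.02°) = -62.19°

|G| = 20.3 dB, ∠G = -62.2 deg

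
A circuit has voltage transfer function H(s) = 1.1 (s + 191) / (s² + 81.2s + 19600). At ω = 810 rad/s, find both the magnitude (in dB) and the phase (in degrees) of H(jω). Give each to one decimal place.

|H| = -56.9 dB, ∠H = -97.4°

|j810 + 191| = √(810² + 191²) = 832.2
|(j810)² + 81.2(j810) + 19600| = |-6.365e+05 + j65772| = 6.399e+05
|H(j810)| = 1.1 × 832.2 / 6.399e+05 = 0.0014306
20 log₁₀(0.0014306) = -56.89 dB
∠(j810 + 191) = arctan(810/191) = 76.73°
∠[(j810)² + 81.2(j810) + 19600] = ∠[-6.365e+05 + j65772] = 174.10°
∠H(j810) = 76.73° − 174.10° = -97.37°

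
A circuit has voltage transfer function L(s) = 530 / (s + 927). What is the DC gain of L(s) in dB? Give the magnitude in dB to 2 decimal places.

L(0) = 530 / 927 = 0.57174
20 log₁₀(0.57174) = -4.856 dB

-4.86 dB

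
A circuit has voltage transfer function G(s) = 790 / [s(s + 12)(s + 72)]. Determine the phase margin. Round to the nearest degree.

Gain crossover: |G(jω)| = 1 at ω ≈ 0.912 rad/s.
∠G(j0.912) = −90° − arctan(0.912/12) − arctan(0.912/72) ≈ -95.07°
PM = 180° + (-95.07°) = 84.93°

85°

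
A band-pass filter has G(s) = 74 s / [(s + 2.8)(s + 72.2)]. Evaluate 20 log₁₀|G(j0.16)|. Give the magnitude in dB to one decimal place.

-24.7 dB

|j0.16| = 0.16
|j0.16 + 2.8| = √(0.16² + 2.8²) = 2.805
|j0.16 + 72.2| = √(0.16² + 72.2²) = 72.2
|G(j0.16)| = 74 × 0.16 / (2.805 × 72.2) = 0.058472
20 log₁₀(0.058472) = -24.66 dB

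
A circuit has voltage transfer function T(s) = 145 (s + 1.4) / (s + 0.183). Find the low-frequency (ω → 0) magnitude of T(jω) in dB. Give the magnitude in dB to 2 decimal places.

T(0) = 145 × 1.4 / 0.183 = 1109.3
20 log₁₀(1109.3) = 60.901 dB

60.90 dB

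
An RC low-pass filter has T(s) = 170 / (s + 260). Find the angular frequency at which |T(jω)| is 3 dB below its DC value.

For a single-pole low-pass, the −3 dB point is at the pole: ω = 260 rad s⁻¹.

260 rad s⁻¹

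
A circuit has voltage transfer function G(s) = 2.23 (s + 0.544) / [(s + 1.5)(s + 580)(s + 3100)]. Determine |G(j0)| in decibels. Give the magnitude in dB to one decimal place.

-126.9 dB

G(0) = 2.23 × 0.544 / (1.5 × 580 × 3100) = 4.498e-07
20 log₁₀(4.498e-07) = -126.94 dB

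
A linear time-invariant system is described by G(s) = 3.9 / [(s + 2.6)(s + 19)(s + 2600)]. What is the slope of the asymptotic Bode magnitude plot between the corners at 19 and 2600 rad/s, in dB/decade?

In this band the factors already past their corner are: pole at 2.6, pole at 19; net slope = -40 dB/decade.

-40 dB/decade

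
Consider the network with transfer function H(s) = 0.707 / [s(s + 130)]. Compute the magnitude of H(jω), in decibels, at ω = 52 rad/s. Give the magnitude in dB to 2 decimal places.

-80.26 dB

|j52 + 130| = √(52² + 130²) = 140
|j52| = 52
|H(j52)| = 0.707 / (140 × 52) = 9.7105e-05
20 log₁₀(9.7105e-05) = -80.255 dB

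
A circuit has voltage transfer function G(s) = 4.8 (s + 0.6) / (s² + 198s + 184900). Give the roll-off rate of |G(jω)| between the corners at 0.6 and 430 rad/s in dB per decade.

In this band the factors already past their corner are: zero at 0.6; net slope = 20 dB/decade.

20 dB/decade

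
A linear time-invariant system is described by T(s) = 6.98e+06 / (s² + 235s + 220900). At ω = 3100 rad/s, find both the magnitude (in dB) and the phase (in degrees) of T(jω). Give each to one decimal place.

|(j3100)² + 235(j3100) + 220900| = |-9.3891e+06 + j7.285e+05| = 9.417e+06
|T(j3100)| = 6.98e+06 / 9.417e+06 = 0.74119
20 log₁₀(0.74119) = -2.60 dB
∠[(j3100)² + 235(j3100) + 220900] = ∠[-9.3891e+06 + j7.285e+05] = 175.56°
∠T(j3100) = −175.56° = -175.56°

|T| = -2.6 dB, ∠T = -175.6°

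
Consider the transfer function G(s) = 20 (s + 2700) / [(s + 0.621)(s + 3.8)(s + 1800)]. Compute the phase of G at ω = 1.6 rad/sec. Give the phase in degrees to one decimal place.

-91.6°

∠(j1.6 + 2700) = arctan(1.6/2700) = 0.03°
∠(j1.6 + 0.621) = arctan(1.6/0.621) = 68.79°
∠(j1.6 + 3.8) = arctan(1.6/3.8) = 22.83°
∠(j1.6 + 1800) = arctan(1.6/1800) = 0.05°
∠G(j1.6) = 0.03° − (68.79° + 22.83° + 0.05°) = -91.64°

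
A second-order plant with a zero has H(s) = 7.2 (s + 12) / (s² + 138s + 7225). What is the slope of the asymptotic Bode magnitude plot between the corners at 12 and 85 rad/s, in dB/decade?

In this band the factors already past their corner are: zero at 12; net slope = 20 dB/decade.

20 dB/decade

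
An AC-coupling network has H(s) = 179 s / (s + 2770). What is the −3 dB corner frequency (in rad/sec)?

2770 rad/sec

For a single-pole high-pass, the −3 dB point is at the pole: ω = 2770 rad/sec.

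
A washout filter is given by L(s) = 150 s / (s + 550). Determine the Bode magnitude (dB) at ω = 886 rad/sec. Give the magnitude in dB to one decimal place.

42.1 dB

|j886| = 886
|j886 + 550| = √(886² + 550²) = 1043
|L(j886)| = 150 × 886 / 1043 = 127.44
20 log₁₀(127.44) = 42.11 dB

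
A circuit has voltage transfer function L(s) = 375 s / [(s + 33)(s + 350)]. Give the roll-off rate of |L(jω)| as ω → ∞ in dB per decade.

With 1 zero and 2 poles, the high-frequency asymptotic slope is 20 × (1 − 2) = -20 dB/decade.

-20 dB/decade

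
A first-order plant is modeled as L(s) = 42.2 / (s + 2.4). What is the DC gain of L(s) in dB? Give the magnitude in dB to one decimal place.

L(0) = 42.2 / 2.4 = 17.583
20 log₁₀(17.583) = 24.90 dB

24.9 dB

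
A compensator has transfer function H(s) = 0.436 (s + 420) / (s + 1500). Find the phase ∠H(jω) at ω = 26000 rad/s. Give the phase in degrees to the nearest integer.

∠(j26000 + 420) = arctan(26000/420) = 89.07°
∠(j26000 + 1500) = arctan(26000/1500) = 86.70°
∠H(j26000) = 89.07° − 86.70° = 2.38°

2 deg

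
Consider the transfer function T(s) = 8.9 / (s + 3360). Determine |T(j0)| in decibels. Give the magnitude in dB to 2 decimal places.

-51.54 dB

T(0) = 8.9 / 3360 = 0.0026488
20 log₁₀(0.0026488) = -51.539 dB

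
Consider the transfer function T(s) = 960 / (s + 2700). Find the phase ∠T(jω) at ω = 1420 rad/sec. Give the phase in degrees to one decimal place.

-27.7°

∠(j1420 + 2700) = arctan(1420/2700) = 27.74°
∠T(j1420) = −27.74° = -27.74°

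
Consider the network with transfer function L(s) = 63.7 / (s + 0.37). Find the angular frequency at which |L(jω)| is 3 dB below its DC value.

0.37 rad/s

For a single-pole low-pass, the −3 dB point is at the pole: ω = 0.37 rad/s.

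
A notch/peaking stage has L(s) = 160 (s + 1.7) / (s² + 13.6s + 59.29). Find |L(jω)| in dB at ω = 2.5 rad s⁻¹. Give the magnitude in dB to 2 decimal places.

17.70 dB

|j2.5 + 1.7| = √(2.5² + 1.7²) = 3.023
|(j2.5)² + 13.6(j2.5) + 59.29| = |53.04 + j34| = 63
|L(j2.5)| = 160 × 3.023 / 63 = 7.6778
20 log₁₀(7.6778) = 17.705 dB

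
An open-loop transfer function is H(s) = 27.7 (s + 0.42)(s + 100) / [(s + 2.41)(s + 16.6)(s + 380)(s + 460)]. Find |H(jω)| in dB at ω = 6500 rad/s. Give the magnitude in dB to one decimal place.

|j6500 + 0.42| = √(6500² + 0.42²) = 6500
|j6500 + 100| = √(6500² + 100²) = 6501
|j6500 + 2.41| = √(6500² + 2.41²) = 6500
|j6500 + 16.6| = √(6500² + 16.6²) = 6500
|j6500 + 380| = √(6500² + 380²) = 6511
|j6500 + 460| = √(6500² + 460²) = 6516
|H(j6500)| = 27.7 × 6500 × 6501 / (6500 × 6500 × 6511 × 6516) = 6.5295e-07
20 log₁₀(6.5295e-07) = -123.70 dB

-123.7 dB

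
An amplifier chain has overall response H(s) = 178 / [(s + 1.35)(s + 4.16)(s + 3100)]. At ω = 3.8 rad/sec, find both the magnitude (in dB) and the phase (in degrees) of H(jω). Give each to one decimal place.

|H| = -51.9 dB, ∠H = -112.9 deg

|j3.8 + 1.35| = √(3.8² + 1.35²) = 4.033
|j3.8 + 4.16| = √(3.8² + 4.16²) = 5.634
|j3.8 + 3100| = √(3.8² + 3100²) = 3100
|H(j3.8)| = 178 / (4.033 × 5.634 × 3100) = 0.0025271
20 log₁₀(0.0025271) = -51.95 dB
∠(j3.8 + 1.35) = arctan(3.8/1.35) = 70.44°
∠(j3.8 + 4.16) = arctan(3.8/4.16) = 42.41°
∠(j3.8 + 3100) = arctan(3.8/3100) = 0.07°
∠H(j3.8) = − (70.44° + 42.41° + 0.07°) = -112.92°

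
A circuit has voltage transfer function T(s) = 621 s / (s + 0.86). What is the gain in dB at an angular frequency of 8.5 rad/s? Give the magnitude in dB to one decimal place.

|j8.5| = 8.5
|j8.5 + 0.86| = √(8.5² + 0.86²) = 8.543
|T(j8.5)| = 621 × 8.5 / 8.543 = 617.85
20 log₁₀(617.85) = 55.82 dB

55.8 dB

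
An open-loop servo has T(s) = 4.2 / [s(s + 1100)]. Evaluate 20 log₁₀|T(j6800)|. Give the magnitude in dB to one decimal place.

-140.9 dB

|j6800 + 1100| = √(6800² + 1100²) = 6888
|j6800| = 6800
|T(j6800)| = 4.2 / (6888 × 6800) = 8.9665e-08
20 log₁₀(8.9665e-08) = -140.95 dB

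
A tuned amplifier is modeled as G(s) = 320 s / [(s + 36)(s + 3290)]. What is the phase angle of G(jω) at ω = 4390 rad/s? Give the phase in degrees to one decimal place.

∠(j4390) = 90.00°
∠(j4390 + 36) = arctan(4390/36) = 89.53°
∠(j4390 + 3290) = arctan(4390/3290) = 53.15°
∠G(j4390) = 90.00° − (89.53° + 53.15°) = -52.68°

-52.7°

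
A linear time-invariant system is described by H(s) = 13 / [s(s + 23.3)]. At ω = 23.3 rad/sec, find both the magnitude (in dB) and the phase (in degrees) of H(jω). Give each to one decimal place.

|j23.3 + 23.3| = √(23.3² + 23.3²) = 32.95
|j23.3| = 23.3
|H(j23.3)| = 13 / (32.95 × 23.3) = 0.016932
20 log₁₀(0.016932) = -35.43 dB
∠(j23.3 + 23.3) = arctan(23.3/23.3) = 45.00°
∠(j23.3) = 90.00°
∠H(j23.3) = − (45.00° + 90.00°) = -135.00°

|H| = -35.4 dB, ∠H = -135.0°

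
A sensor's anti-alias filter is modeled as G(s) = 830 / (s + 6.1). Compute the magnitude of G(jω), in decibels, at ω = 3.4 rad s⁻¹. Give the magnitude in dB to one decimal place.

41.5 dB

|j3.4 + 6.1| = √(3.4² + 6.1²) = 6.984
|G(j3.4)| = 830 / 6.984 = 118.85
20 log₁₀(118.85) = 41.50 dB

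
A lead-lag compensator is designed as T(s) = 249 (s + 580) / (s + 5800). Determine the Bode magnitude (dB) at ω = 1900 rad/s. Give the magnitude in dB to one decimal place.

|j1900 + 580| = √(1900² + 580²) = 1987
|j1900 + 5800| = √(1900² + 5800²) = 6103
|T(j1900)| = 249 × 1987 / 6103 = 81.047
20 log₁₀(81.047) = 38.17 dB

38.2 dB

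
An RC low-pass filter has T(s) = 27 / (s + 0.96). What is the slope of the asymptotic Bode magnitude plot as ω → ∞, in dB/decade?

-20 dB/decade

With 0 zeros and 1 pole, the high-frequency asymptotic slope is 20 × (0 − 1) = -20 dB/decade.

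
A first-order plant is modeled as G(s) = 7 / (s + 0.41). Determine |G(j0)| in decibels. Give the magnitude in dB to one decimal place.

G(0) = 7 / 0.41 = 17.073
20 log₁₀(17.073) = 24.65 dB

24.6 dB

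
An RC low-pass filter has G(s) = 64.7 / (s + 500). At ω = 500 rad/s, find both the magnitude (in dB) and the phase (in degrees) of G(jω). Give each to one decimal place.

|j500 + 500| = √(500² + 500²) = 707.1
|G(j500)| = 64.7 / 707.1 = 0.0915
20 log₁₀(0.0915) = -20.77 dB
∠(j500 + 500) = arctan(500/500) = 45.00°
∠G(j500) = −45.00° = -45.00°

|G| = -20.8 dB, ∠G = -45.0°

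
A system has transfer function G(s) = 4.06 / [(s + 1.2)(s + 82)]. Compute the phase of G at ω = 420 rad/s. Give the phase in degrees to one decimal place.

-168.8°

∠(j420 + 1.2) = arctan(420/1.2) = 89.84°
∠(j420 + 82) = arctan(420/82) = 78.95°
∠G(j420) = − (89.84° + 78.95°) = -168.79°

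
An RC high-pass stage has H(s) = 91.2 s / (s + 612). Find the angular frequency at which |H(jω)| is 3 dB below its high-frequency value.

For a single-pole high-pass, the −3 dB point is at the pole: ω = 612 rad/s.

612 rad/s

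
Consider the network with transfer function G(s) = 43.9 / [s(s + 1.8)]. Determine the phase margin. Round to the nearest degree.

15°

Gain crossover: |G(jω)| = 1 at ω ≈ 6.5 rad/sec.
∠G(j6.5) = −90° − arctan(6.5/1.8) ≈ -164.53°
PM = 180° + (-164.53°) = 15.47°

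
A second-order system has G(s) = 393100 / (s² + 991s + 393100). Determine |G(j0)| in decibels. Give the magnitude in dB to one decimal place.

G(0) = 393100 / 393100 = 1
20 log₁₀(1) = 0.00 dB

0.0 dB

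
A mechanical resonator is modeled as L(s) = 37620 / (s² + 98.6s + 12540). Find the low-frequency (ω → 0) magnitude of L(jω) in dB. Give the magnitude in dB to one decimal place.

L(0) = 37620 / 12540 = 3
20 log₁₀(3) = 9.54 dB

9.5 dB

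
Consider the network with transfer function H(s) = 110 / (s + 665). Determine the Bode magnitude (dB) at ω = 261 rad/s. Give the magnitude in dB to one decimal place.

-16.3 dB

|j261 + 665| = √(261² + 665²) = 714.4
|H(j261)| = 110 / 714.4 = 0.15398
20 log₁₀(0.15398) = -16.25 dB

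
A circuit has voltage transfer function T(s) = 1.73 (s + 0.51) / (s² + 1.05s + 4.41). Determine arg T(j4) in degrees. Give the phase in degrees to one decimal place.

∠(j4 + 0.51) = arctan(4/0.51) = 82.73°
∠[(j4)² + 1.05(j4) + 4.41] = ∠[-11.59 + j4.2] = 160.08°
∠T(j4) = 82.73° − 160.08° = -77.35°

-77.3°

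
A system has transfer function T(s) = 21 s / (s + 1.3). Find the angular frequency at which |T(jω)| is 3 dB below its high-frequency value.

For a single-pole high-pass, the −3 dB point is at the pole: ω = 1.3 rad/s.

1.3 rad/s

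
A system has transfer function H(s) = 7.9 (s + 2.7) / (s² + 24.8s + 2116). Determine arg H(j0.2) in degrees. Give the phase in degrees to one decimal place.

4.1 deg

∠(j0.2 + 2.7) = arctan(0.2/2.7) = 4.24°
∠[(j0.2)² + 24.8(j0.2) + 2116] = ∠[2116 + j4.96] = 0.13°
∠H(j0.2) = 4.24° − 0.13° = 4.10°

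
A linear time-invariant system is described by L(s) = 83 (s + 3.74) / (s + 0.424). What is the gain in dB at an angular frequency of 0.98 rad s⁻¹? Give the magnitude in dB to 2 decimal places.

49.56 dB

|j0.98 + 3.74| = √(0.98² + 3.74²) = 3.866
|j0.98 + 0.424| = √(0.98² + 0.424²) = 1.068
|L(j0.98)| = 83 × 3.866 / 1.068 = 300.53
20 log₁₀(300.53) = 49.558 dB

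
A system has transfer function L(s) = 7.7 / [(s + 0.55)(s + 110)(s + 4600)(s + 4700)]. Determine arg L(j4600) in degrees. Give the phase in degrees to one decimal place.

∠(j4600 + 0.55) = arctan(4600/0.55) = 89.99°
∠(j4600 + 110) = arctan(4600/110) = 88.63°
∠(j4600 + 4600) = arctan(4600/4600) = 45.00°
∠(j4600 + 4700) = arctan(4600/4700) = 44.38°
∠L(j4600) = − (89.99° + 88.63° + 45.00° + 44.38°) = -268.01°

-268.0 deg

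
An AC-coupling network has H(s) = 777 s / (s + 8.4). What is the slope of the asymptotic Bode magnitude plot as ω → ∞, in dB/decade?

With 1 zero and 1 pole, the high-frequency asymptotic slope is 20 × (1 − 1) = 0 dB/decade.

0 dB/decade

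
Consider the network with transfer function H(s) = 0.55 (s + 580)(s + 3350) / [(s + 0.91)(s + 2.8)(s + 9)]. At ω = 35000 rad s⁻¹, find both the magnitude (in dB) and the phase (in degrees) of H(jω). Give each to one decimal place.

|H| = -96.0 dB, ∠H = -96.4°

|j35000 + 580| = √(35000² + 580²) = 3.5e+04
|j35000 + 3350| = √(35000² + 3350²) = 3.516e+04
|j35000 + 0.91| = √(35000² + 0.91²) = 3.5e+04
|j35000 + 2.8| = √(35000² + 2.8²) = 3.5e+04
|j35000 + 9| = √(35000² + 9²) = 3.5e+04
|H(j35000)| = 0.55 × 3.5e+04 × 3.516e+04 / (3.5e+04 × 3.5e+04 × 3.5e+04) = 1.5788e-05
20 log₁₀(1.5788e-05) = -96.03 dB
∠(j35000 + 580) = arctan(35000/580) = 89.05°
∠(j35000 + 3350) = arctan(35000/3350) = 84.53°
∠(j35000 + 0.91) = arctan(35000/0.91) = 90.00°
∠(j35000 + 2.8) = arctan(35000/2.8) = 90.00°
∠(j35000 + 9) = arctan(35000/9) = 89.99°
∠H(j35000) = 89.05° + 84.53° − (90.00° + 90.00° + 89.99°) = -96.40°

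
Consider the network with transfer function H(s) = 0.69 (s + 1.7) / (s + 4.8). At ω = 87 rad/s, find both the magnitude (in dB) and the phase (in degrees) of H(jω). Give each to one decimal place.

|j87 + 1.7| = √(87² + 1.7²) = 87.02
|j87 + 4.8| = √(87² + 4.8²) = 87.13
|H(j87)| = 0.69 × 87.02 / 87.13 = 0.68908
20 log₁₀(0.68908) = -3.23 dB
∠(j87 + 1.7) = arctan(87/1.7) = 88.88°
∠(j87 + 4.8) = arctan(87/4.8) = 86.84°
∠H(j87) = 88.88° − 86.84° = 2.04°

|H| = -3.2 dB, ∠H = 2.0 deg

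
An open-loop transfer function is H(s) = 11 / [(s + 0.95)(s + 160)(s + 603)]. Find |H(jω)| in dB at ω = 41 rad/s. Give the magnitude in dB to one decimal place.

|j41 + 0.95| = √(41² + 0.95²) = 41.01
|j41 + 160| = √(41² + 160²) = 165.2
|j41 + 603| = √(41² + 603²) = 604.4
|H(j41)| = 11 / (41.01 × 165.2 × 604.4) = 2.6868e-06
20 log₁₀(2.6868e-06) = -111.42 dB

-111.4 dB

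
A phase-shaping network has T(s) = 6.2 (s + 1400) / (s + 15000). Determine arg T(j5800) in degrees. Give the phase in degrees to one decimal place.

∠(j5800 + 1400) = arctan(5800/1400) = 76.43°
∠(j5800 + 15000) = arctan(5800/15000) = 21.14°
∠T(j5800) = 76.43° − 21.14° = 55.29°

55.3°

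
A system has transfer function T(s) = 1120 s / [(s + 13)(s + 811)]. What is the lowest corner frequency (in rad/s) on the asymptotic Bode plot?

13 rad/s

Break frequencies occur at each pole and zero magnitude: 13 rad/s, 811 rad/s.
The lowest is 13 rad/s.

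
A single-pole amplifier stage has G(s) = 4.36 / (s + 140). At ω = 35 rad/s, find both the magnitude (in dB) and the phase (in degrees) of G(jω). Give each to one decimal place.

|j35 + 140| = √(35² + 140²) = 144.3
|G(j35)| = 4.36 / 144.3 = 0.030213
20 log₁₀(0.030213) = -30.40 dB
∠(j35 + 140) = arctan(35/140) = 14.04°
∠G(j35) = −14.04° = -14.04°

|G| = -30.4 dB, ∠G = -14.0°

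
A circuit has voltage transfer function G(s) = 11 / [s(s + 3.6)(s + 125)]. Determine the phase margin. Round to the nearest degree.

Gain crossover: |G(jω)| = 1 at ω ≈ 0.0244 rad/sec.
∠G(j0.0244) = −90° − arctan(0.0244/3.6) − arctan(0.0244/125) ≈ -90.40°
PM = 180° + (-90.40°) = 89.60°

90 deg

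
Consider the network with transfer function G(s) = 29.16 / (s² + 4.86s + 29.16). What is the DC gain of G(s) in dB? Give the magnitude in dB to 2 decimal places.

0.00 dB

G(0) = 29.16 / 29.16 = 1
20 log₁₀(1) = 0.000 dB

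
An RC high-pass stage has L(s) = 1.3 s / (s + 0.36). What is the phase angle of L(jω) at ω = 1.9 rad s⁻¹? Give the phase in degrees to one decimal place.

10.7°

∠(j1.9) = 90.00°
∠(j1.9 + 0.36) = arctan(1.9/0.36) = 79.27°
∠L(j1.9) = 90.00° − 79.27° = 10.73°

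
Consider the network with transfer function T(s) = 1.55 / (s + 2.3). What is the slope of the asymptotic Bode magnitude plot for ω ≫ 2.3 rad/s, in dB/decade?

With 0 zeros and 1 pole, the high-frequency asymptotic slope is 20 × (0 − 1) = -20 dB/decade.

-20 dB/decade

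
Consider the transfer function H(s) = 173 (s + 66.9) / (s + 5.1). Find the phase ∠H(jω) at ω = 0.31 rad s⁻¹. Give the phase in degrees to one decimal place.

-3.2°

∠(j0.31 + 66.9) = arctan(0.31/66.9) = 0.27°
∠(j0.31 + 5.1) = arctan(0.31/5.1) = 3.48°
∠H(j0.31) = 0.27° − 3.48° = -3.21°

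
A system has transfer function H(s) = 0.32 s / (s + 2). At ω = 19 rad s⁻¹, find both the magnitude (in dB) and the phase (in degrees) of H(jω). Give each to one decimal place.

|H| = -9.9 dB, ∠H = 6.0°

|j19| = 19
|j19 + 2| = √(19² + 2²) = 19.1
|H(j19)| = 0.32 × 19 / 19.1 = 0.31824
20 log₁₀(0.31824) = -9.94 dB
∠(j19) = 90.00°
∠(j19 + 2) = arctan(19/2) = 83.99°
∠H(j19) = 90.00° − 83.99° = 6.01°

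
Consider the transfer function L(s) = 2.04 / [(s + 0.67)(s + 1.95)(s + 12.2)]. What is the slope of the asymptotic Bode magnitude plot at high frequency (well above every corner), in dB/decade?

-60 dB/decade

With 0 zeros and 3 poles, the high-frequency asymptotic slope is 20 × (0 − 3) = -60 dB/decade.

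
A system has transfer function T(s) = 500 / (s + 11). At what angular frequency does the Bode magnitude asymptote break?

The single real pole at s = −11 gives a corner at ω = 11 rad/s.

11 rad/s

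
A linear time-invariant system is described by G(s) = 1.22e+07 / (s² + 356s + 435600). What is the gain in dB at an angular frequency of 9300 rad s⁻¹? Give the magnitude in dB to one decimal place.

-17.0 dB

|(j9300)² + 356(j9300) + 435600| = |-8.6054e+07 + j3.3108e+06| = 8.612e+07
|G(j9300)| = 1.22e+07 / 8.612e+07 = 0.14167
20 log₁₀(0.14167) = -16.97 dB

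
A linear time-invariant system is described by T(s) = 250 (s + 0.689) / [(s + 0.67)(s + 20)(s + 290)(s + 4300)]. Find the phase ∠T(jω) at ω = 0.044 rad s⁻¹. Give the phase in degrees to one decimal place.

∠(j0.044 + 0.689) = arctan(0.044/0.689) = 3.65°
∠(j0.044 + 0.67) = arctan(0.044/0.67) = 3.76°
∠(j0.044 + 20) = arctan(0.044/20) = 0.13°
∠(j0.044 + 290) = arctan(0.044/290) = 0.01°
∠(j0.044 + 4300) = arctan(0.044/4300) = 0.00°
∠T(j0.044) = 3.65° − (3.76° + 0.13° + 0.01° + 0.00°) = -0.24°

-0.2°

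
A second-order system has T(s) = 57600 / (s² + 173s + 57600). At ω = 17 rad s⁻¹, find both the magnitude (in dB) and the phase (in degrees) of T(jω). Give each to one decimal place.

|T| = 0.0 dB, ∠T = -2.9°

|(j17)² + 173(j17) + 57600| = |57311 + j2941| = 5.739e+04
|T(j17)| = 57600 / 5.739e+04 = 1.0037
20 log₁₀(1.0037) = 0.03 dB
∠[(j17)² + 173(j17) + 57600] = ∠[57311 + j2941] = 2.94°
∠T(j17) = −2.94° = -2.94°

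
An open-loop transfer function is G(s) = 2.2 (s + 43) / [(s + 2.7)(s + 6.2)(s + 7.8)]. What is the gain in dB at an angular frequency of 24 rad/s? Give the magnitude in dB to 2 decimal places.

-42.89 dB

|j24 + 43| = √(24² + 43²) = 49.24
|j24 + 2.7| = √(24² + 2.7²) = 24.15
|j24 + 6.2| = √(24² + 6.2²) = 24.79
|j24 + 7.8| = √(24² + 7.8²) = 25.24
|G(j24)| = 2.2 × 49.24 / (24.15 × 24.79 × 25.24) = 0.007171
20 log₁₀(0.007171) = -42.888 dB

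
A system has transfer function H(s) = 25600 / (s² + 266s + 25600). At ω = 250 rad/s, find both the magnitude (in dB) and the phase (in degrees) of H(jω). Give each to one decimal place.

|H| = -9.5 dB, ∠H = -119.0°

|(j250)² + 266(j250) + 25600| = |-36900 + j66500| = 7.605e+04
|H(j250)| = 25600 / 7.605e+04 = 0.33661
20 log₁₀(0.33661) = -9.46 dB
∠[(j250)² + 266(j250) + 25600] = ∠[-36900 + j66500] = 119.03°
∠H(j250) = −119.03° = -119.03°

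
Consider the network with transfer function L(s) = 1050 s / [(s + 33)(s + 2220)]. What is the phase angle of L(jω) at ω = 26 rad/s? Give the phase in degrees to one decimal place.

∠(j26) = 90.00°
∠(j26 + 33) = arctan(26/33) = 38.23°
∠(j26 + 2220) = arctan(26/2220) = 0.67°
∠L(j26) = 90.00° − (38.23° + 0.67°) = 51.10°

51.1°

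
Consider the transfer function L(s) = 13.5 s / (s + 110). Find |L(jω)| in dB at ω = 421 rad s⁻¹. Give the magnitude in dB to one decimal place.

22.3 dB

|j421| = 421
|j421 + 110| = √(421² + 110²) = 435.1
|L(j421)| = 13.5 × 421 / 435.1 = 13.062
20 log₁₀(13.062) = 22.32 dB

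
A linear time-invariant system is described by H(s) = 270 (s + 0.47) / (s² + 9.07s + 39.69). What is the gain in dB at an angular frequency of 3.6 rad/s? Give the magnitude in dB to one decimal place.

|j3.6 + 0.47| = √(3.6² + 0.47²) = 3.631
|(j3.6)² + 9.07(j3.6) + 39.69| = |26.73 + j32.652| = 42.2
|H(j3.6)| = 270 × 3.631 / 42.2 = 23.23
20 log₁₀(23.23) = 27.32 dB

27.3 dB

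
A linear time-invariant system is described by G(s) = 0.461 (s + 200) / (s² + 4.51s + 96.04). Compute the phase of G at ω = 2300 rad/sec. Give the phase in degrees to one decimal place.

-94.9°

∠(j2300 + 200) = arctan(2300/200) = 85.03°
∠[(j2300)² + 4.51(j2300) + 96.04] = ∠[-5.2899e+06 + j10373] = 179.89°
∠G(j2300) = 85.03° − 179.89° = -94.86°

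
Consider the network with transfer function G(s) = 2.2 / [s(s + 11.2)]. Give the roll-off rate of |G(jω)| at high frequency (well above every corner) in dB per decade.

With 0 zeros and 2 poles, the high-frequency asymptotic slope is 20 × (0 − 2) = -40 dB/decade.

-40 dB/decade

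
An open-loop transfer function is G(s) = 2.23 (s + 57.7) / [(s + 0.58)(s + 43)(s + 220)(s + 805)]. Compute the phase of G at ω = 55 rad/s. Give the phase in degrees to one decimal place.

-115.7°

∠(j55 + 57.7) = arctan(55/57.7) = 43.63°
∠(j55 + 0.58) = arctan(55/0.58) = 89.40°
∠(j55 + 43) = arctan(55/43) = 51.98°
∠(j55 + 220) = arctan(55/220) = 14.04°
∠(j55 + 805) = arctan(55/805) = 3.91°
∠G(j55) = 43.63° − (89.40° + 51.98° + 14.04° + 3.91°) = -115.69°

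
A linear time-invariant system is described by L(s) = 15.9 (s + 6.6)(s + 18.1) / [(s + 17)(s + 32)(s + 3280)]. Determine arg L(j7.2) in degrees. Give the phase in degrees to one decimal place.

33.4°

∠(j7.2 + 6.6) = arctan(7.2/6.6) = 47.49°
∠(j7.2 + 18.1) = arctan(7.2/18.1) = 21.69°
∠(j7.2 + 17) = arctan(7.2/17) = 22.95°
∠(j7.2 + 32) = arctan(7.2/32) = 12.68°
∠(j7.2 + 3280) = arctan(7.2/3280) = 0.13°
∠L(j7.2) = 47.49° + 21.69° − (22.95° + 12.68° + 0.13°) = 33.42°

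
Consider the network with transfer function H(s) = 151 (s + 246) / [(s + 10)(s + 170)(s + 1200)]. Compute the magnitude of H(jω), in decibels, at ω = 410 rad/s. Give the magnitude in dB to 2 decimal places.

|j410 + 246| = √(410² + 246²) = 478.1
|j410 + 10| = √(410² + 10²) = 410.1
|j410 + 170| = √(410² + 170²) = 443.8
|j410 + 1200| = √(410² + 1200²) = 1268
|H(j410)| = 151 × 478.1 / (410.1 × 443.8 × 1268) = 0.00031277
20 log₁₀(0.00031277) = -70.095 dB

-70.10 dB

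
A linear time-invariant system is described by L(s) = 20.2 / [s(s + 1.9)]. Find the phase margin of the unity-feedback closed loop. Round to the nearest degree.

24°

Gain crossover: |L(jω)| = 1 at ω ≈ 4.3 rad/s.
∠L(j4.3) = −90° − arctan(4.3/1.9) ≈ -156.15°
PM = 180° + (-156.15°) = 23.85°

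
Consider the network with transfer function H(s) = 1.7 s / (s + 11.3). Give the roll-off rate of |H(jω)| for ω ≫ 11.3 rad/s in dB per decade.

0 dB/decade

With 1 zero and 1 pole, the high-frequency asymptotic slope is 20 × (1 − 1) = 0 dB/decade.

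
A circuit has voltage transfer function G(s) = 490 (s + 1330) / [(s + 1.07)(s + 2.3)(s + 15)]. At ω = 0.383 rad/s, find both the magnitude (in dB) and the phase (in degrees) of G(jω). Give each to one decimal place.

|j0.383 + 1330| = √(0.383² + 1330²) = 1330
|j0.383 + 1.07| = √(0.383² + 1.07²) = 1.136
|j0.383 + 2.3| = √(0.383² + 2.3²) = 2.332
|j0.383 + 15| = √(0.383² + 15²) = 15
|G(j0.383)| = 490 × 1330 / (1.136 × 2.332 × 15) = 16390
20 log₁₀(16390) = 84.29 dB
∠(j0.383 + 1330) = arctan(0.383/1330) = 0.02°
∠(j0.383 + 1.07) = arctan(0.383/1.07) = 19.69°
∠(j0.383 + 2.3) = arctan(0.383/2.3) = 9.45°
∠(j0.383 + 15) = arctan(0.383/15) = 1.46°
∠G(j0.383) = 0.02° − (19.69° + 9.45° + 1.46°) = -30.59°

|G| = 84.3 dB, ∠G = -30.6°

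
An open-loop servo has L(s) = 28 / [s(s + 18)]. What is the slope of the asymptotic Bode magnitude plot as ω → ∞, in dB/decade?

With 0 zeros and 2 poles, the high-frequency asymptotic slope is 20 × (0 − 2) = -40 dB/decade.

-40 dB/decade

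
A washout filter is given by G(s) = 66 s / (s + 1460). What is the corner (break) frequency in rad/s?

The single real pole at s = −1460 gives a corner at ω = 1460 rad/s.

1460 rad/s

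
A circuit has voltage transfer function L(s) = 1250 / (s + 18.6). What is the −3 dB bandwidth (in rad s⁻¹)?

For a single-pole low-pass, the −3 dB point is at the pole: ω = 18.6 rad s⁻¹.

18.6 rad s⁻¹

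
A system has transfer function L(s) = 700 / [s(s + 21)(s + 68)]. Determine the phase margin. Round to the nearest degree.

Gain crossover: |L(jω)| = 1 at ω ≈ 0.49 rad/s.
∠L(j0.49) = −90° − arctan(0.49/21) − arctan(0.49/68) ≈ -91.75°
PM = 180° + (-91.75°) = 88.25°

88°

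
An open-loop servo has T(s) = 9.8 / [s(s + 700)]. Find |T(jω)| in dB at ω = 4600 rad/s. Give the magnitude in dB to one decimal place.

-126.8 dB

|j4600 + 700| = √(4600² + 700²) = 4653
|j4600| = 4600
|T(j4600)| = 9.8 / (4653 × 4600) = 4.5787e-07
20 log₁₀(4.5787e-07) = -126.79 dB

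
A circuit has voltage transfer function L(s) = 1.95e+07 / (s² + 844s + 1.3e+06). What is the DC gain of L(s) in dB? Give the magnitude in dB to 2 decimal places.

L(0) = 1.95e+07 / 1.3e+06 = 15
20 log₁₀(15) = 23.522 dB

23.52 dB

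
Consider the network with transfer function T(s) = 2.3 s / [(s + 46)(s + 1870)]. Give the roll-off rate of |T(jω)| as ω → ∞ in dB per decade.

With 1 zero and 2 poles, the high-frequency asymptotic slope is 20 × (1 − 2) = -20 dB/decade.

-20 dB/decade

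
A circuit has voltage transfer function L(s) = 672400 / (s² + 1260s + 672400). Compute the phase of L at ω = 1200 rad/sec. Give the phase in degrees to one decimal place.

-116.9°

∠[(j1200)² + 1260(j1200) + 672400] = ∠[-7.676e+05 + j1.512e+06] = 116.92°
∠L(j1200) = −116.92° = -116.92°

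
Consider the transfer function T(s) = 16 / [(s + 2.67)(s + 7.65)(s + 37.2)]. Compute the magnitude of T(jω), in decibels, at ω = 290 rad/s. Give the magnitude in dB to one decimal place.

-123.7 dB

|j290 + 2.67| = √(290² + 2.67²) = 290
|j290 + 7.65| = √(290² + 7.65²) = 290.1
|j290 + 37.2| = √(290² + 37.2²) = 292.4
|T(j290)| = 16 / (290 × 290.1 × 292.4) = 6.5045e-07
20 log₁₀(6.5045e-07) = -123.74 dB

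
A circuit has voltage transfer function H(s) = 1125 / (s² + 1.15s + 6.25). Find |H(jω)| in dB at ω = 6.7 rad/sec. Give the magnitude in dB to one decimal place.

|(j6.7)² + 1.15(j6.7) + 6.25| = |-38.64 + j7.705| = 39.4
|H(j6.7)| = 1125 / 39.4 = 28.553
20 log₁₀(28.553) = 29.11 dB

29.1 dB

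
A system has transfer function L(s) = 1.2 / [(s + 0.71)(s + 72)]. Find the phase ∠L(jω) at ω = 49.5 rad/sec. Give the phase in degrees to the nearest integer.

-124°

∠(j49.5 + 0.71) = arctan(49.5/0.71) = 89.18°
∠(j49.5 + 72) = arctan(49.5/72) = 34.51°
∠L(j49.5) = − (89.18° + 34.51°) = -123.69°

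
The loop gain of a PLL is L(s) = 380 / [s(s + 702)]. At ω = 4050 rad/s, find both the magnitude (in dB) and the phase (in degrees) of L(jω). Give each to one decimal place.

|L| = -92.8 dB, ∠L = -170.2°

|j4050 + 702| = √(4050² + 702²) = 4110
|j4050| = 4050
|L(j4050)| = 380 / (4110 × 4050) = 2.2827e-05
20 log₁₀(2.2827e-05) = -92.83 dB
∠(j4050 + 702) = arctan(4050/702) = 80.17°
∠(j4050) = 90.00°
∠L(j4050) = − (80.17° + 90.00°) = -170.17°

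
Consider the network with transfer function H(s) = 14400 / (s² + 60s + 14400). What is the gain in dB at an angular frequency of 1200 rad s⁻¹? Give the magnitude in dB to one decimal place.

|(j1200)² + 60(j1200) + 14400| = |-1.4256e+06 + j72000| = 1.427e+06
|H(j1200)| = 14400 / 1.427e+06 = 0.010088
20 log₁₀(0.010088) = -39.92 dB

-39.9 dB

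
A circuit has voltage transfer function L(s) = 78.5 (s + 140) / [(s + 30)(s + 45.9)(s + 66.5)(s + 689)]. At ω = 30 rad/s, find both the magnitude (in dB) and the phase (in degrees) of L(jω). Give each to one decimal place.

|L| = -80.4 dB, ∠L = -92.8 deg

|j30 + 140| = √(30² + 140²) = 143.2
|j30 + 30| = √(30² + 30²) = 42.43
|j30 + 45.9| = √(30² + 45.9²) = 54.83
|j30 + 66.5| = √(30² + 66.5²) = 72.95
|j30 + 689| = √(30² + 689²) = 689.7
|L(j30)| = 78.5 × 143.2 / (42.43 × 54.83 × 72.95 × 689.7) = 9.6024e-05
20 log₁₀(9.6024e-05) = -80.35 dB
∠(j30 + 140) = arctan(30/140) = 12.09°
∠(j30 + 30) = arctan(30/30) = 45.00°
∠(j30 + 45.9) = arctan(30/45.9) = 33.17°
∠(j30 + 66.5) = arctan(30/66.5) = 24.28°
∠(j30 + 689) = arctan(30/689) = 2.49°
∠L(j30) = 12.09° − (45.00° + 33.17° + 24.28° + 2.49°) = -92.85°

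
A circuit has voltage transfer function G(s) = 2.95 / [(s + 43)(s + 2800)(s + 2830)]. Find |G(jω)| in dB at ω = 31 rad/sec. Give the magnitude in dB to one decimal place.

|j31 + 43| = √(31² + 43²) = 53.01
|j31 + 2800| = √(31² + 2800²) = 2800
|j31 + 2830| = √(31² + 2830²) = 2830
|G(j31)| = 2.95 / (53.01 × 2800 × 2830) = 7.0222e-09
20 log₁₀(7.0222e-09) = -163.07 dB

-163.1 dB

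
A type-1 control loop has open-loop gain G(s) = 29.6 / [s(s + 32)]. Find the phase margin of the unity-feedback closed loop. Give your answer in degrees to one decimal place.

88.3°

Gain crossover: |G(jω)| = 1 at ω ≈ 0.925 rad/s.
∠G(j0.925) = −90° − arctan(0.925/32) ≈ -91.66°
PM = 180° + (-91.66°) = 88.34°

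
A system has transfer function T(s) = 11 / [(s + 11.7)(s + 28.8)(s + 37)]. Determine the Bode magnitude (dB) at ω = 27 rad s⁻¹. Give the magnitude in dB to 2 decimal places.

|j27 + 11.7| = √(27² + 11.7²) = 29.43
|j27 + 28.8| = √(27² + 28.8²) = 39.48
|j27 + 37| = √(27² + 37²) = 45.8
|T(j27)| = 11 / (29.43 × 39.48 × 45.8) = 0.00020673
20 log₁₀(0.00020673) = -73.692 dB

-73.69 dB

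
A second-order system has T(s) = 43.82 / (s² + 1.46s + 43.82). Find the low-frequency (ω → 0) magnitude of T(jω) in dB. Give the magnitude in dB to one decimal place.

0.0 dB

T(0) = 43.82 / 43.82 = 1
20 log₁₀(1) = 0.00 dB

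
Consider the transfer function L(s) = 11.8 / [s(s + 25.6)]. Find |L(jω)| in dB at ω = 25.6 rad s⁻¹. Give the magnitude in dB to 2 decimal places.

-37.90 dB

|j25.6 + 25.6| = √(25.6² + 25.6²) = 36.2
|j25.6| = 25.6
|L(j25.6)| = 11.8 / (36.2 × 25.6) = 0.012732
20 log₁₀(0.012732) = -37.902 dB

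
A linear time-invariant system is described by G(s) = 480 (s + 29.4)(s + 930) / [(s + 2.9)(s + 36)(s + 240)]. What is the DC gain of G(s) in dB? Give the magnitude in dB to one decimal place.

G(0) = 480 × 29.4 × 930 / (2.9 × 36 × 240) = 523.79
20 log₁₀(523.79) = 54.38 dB

54.4 dB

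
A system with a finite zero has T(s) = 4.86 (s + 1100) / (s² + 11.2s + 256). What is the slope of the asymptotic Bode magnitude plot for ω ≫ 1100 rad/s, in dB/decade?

With 1 zero and 2 poles, the high-frequency asymptotic slope is 20 × (1 − 2) = -20 dB/decade.

-20 dB/decade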